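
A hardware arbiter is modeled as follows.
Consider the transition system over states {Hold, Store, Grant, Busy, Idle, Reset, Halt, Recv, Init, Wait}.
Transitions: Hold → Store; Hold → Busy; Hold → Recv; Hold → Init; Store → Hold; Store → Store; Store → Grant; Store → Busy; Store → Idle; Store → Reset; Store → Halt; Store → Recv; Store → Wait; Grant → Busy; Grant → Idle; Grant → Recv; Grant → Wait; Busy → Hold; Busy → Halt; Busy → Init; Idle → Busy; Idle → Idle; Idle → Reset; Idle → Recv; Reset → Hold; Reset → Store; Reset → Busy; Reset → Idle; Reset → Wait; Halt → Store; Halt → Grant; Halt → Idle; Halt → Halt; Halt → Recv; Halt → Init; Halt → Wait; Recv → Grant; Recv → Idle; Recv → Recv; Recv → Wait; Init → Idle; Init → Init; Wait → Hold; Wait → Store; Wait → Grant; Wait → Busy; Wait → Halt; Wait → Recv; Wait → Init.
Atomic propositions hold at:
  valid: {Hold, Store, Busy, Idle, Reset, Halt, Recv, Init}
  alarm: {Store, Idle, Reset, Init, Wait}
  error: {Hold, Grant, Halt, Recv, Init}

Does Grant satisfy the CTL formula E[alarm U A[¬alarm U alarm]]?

Sat(¬alarm) = {Hold, Grant, Busy, Halt, Recv}
A[¬alarm U alarm]: least fixpoint, start Z0 = Sat(alarm) = {Store, Idle, Reset, Init, Wait}, add states in Sat(¬alarm) with every successor in Z. Already a fixed point.
Sat(A[¬alarm U alarm]) = {Store, Idle, Reset, Init, Wait}
E[alarm U A[¬alarm U alarm]]: least fixpoint, start Z0 = Sat(A[¬alarm U alarm]) = {Store, Idle, Reset, Init, Wait}, add states in Sat(alarm) with some successor in Z. Already a fixed point.
Sat(E[alarm U A[¬alarm U alarm]]) = {Store, Idle, Reset, Init, Wait}
Grant ∉ Sat(E[alarm U A[¬alarm U alarm]]) = {Store, Idle, Reset, Init, Wait}, so the formula does not hold at Grant.

No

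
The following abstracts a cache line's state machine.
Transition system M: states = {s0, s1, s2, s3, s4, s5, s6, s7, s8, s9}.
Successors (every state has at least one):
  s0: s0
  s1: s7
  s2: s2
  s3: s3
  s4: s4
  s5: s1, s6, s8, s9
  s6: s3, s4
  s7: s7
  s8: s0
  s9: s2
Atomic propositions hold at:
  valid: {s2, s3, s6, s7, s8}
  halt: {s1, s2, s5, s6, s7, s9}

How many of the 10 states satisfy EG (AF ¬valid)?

4

Sat(¬valid) = {s0, s1, s4, s5, s9}
AF ¬valid: least fixpoint, start Z0 = {s0, s1, s4, s5, s9}, add states with every successor in Z. Z1 = {s0, s1, s4, s5, s8, s9}; fixed.
Sat(AF ¬valid) = {s0, s1, s4, s5, s8, s9}
EG (AF ¬valid): greatest fixpoint, start Z0 = {s0, s1, s4, s5, s8, s9}, keep only states in Sat with some successor in Z. Z1 = {s0, s4, s5, s8}; fixed.
Sat(EG (AF ¬valid)) = {s0, s4, s5, s8}
|Sat(EG (AF ¬valid))| = |{s0, s4, s5, s8}| = 4.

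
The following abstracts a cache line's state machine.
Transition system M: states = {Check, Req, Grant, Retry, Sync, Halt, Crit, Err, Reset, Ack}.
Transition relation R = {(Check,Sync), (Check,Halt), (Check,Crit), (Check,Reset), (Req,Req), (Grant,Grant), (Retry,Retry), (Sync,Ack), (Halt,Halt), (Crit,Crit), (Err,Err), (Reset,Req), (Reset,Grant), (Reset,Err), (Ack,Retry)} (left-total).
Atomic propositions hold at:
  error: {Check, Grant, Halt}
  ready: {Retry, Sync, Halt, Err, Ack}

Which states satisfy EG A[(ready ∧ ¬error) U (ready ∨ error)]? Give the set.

Sat(¬error) = {Req, Retry, Sync, Crit, Err, Reset, Ack}
Sat(ready ∧ ¬error) = {Retry, Sync, Err, Ack}
Sat(ready ∨ error) = {Check, Grant, Retry, Sync, Halt, Err, Ack}
A[(ready ∧ ¬error) U (ready ∨ error)]: least fixpoint, start Z0 = Sat((ready ∨ error)) = {Check, Grant, Retry, Sync, Halt, Err, Ack}, add states in Sat(ready ∧ ¬error) with every successor in Z. Already a fixed point.
Sat(A[(ready ∧ ¬error) U (ready ∨ error)]) = {Check, Grant, Retry, Sync, Halt, Err, Ack}
EG A[(ready ∧ ¬error) U (ready ∨ error)]: greatest fixpoint, start Z0 = {Check, Grant, Retry, Sync, Halt, Err, Ack}, keep only states in Sat with some successor in Z. Already a fixed point.
Sat(EG A[(ready ∧ ¬error) U (ready ∨ error)]) = {Check, Grant, Retry, Sync, Halt, Err, Ack}

{Check, Grant, Retry, Sync, Halt, Err, Ack}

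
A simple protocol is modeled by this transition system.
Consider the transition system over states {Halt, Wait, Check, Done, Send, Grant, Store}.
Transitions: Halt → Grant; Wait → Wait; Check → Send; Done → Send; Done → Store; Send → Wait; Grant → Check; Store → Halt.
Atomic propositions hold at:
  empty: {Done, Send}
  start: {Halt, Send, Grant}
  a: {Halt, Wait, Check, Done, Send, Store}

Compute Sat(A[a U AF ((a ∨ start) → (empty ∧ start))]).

{Halt, Check, Done, Send, Grant, Store}

Sat(a ∨ start) = {Halt, Wait, Check, Done, Send, Grant, Store}
Sat(empty ∧ start) = {Send}
Sat((a ∨ start) → (empty ∧ start)) = {Send}
AF ((a ∨ start) → (empty ∧ start)): least fixpoint, start Z0 = {Send}, add states with every successor in Z. Z1 = {Check, Send}; Z2 = {Check, Send, Grant}; Z3 = {Halt, Check, Send, Grant}; Z4 = {Halt, Check, Send, Grant, Store}; Z5 = {Halt, Check, Done, Send, Grant, Store}; fixed.
Sat(AF ((a ∨ start) → (empty ∧ start))) = {Halt, Check, Done, Send, Grant, Store}
A[a U AF ((a ∨ start) → (empty ∧ start))]: least fixpoint, start Z0 = Sat(AF ((a ∨ start) → (empty ∧ start))) = {Halt, Check, Done, Send, Grant, Store}, add states in Sat(a) with every successor in Z. Already a fixed point.
Sat(A[a U AF ((a ∨ start) → (empty ∧ start))]) = {Halt, Check, Done, Send, Grant, Store}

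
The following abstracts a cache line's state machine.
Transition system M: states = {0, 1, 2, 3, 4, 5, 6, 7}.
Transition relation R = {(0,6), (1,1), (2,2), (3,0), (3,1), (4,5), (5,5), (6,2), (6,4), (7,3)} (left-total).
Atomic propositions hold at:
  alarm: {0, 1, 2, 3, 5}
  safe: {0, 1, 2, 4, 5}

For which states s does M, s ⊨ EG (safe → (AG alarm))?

{1, 2, 3, 5, 6, 7}

AG alarm: greatest fixpoint, start Z0 = {0, 1, 2, 3, 5}, keep only states in Sat with every successor in Z. Z1 = {1, 2, 3, 5}; Z2 = {1, 2, 5}; fixed.
Sat(AG alarm) = {1, 2, 5}
Sat(safe → (AG alarm)) = {1, 2, 3, 5, 6, 7}
EG (safe → (AG alarm)): greatest fixpoint, start Z0 = {1, 2, 3, 5, 6, 7}, keep only states in Sat with some successor in Z. Already a fixed point.
Sat(EG (safe → (AG alarm))) = {1, 2, 3, 5, 6, 7}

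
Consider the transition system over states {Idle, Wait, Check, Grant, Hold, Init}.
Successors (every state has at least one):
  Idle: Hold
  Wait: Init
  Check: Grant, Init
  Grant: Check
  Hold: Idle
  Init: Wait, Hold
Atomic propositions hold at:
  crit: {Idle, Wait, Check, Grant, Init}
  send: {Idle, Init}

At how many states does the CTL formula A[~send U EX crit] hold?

Sat(~send) = {Wait, Check, Grant, Hold}
Sat(EX crit) = {s : some successor in {Idle, Wait, Check, Grant, Init}} = {Wait, Check, Grant, Hold, Init}
A[~send U EX crit]: least fixpoint, start Z0 = Sat(EX crit) = {Wait, Check, Grant, Hold, Init}, add states in Sat(~send) with every successor in Z. Already a fixed point.
Sat(A[~send U EX crit]) = {Wait, Check, Grant, Hold, Init}
|Sat(A[~send U EX crit])| = |{Wait, Check, Grant, Hold, Init}| = 5.

5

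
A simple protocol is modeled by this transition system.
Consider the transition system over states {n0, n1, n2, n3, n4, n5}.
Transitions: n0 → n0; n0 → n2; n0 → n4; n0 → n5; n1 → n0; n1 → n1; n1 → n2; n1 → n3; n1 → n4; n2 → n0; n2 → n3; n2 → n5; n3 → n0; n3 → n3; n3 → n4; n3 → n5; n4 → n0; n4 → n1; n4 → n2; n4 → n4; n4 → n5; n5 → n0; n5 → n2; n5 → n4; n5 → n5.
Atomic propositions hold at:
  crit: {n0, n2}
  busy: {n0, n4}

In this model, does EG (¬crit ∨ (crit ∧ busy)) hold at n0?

Sat(¬crit) = {n1, n3, n4, n5}
Sat(crit ∧ busy) = {n0}
Sat(¬crit ∨ (crit ∧ busy)) = {n0, n1, n3, n4, n5}
EG (¬crit ∨ (crit ∧ busy)): greatest fixpoint, start Z0 = {n0, n1, n3, n4, n5}, keep only states in Sat with some successor in Z. Already a fixed point.
Sat(EG (¬crit ∨ (crit ∧ busy))) = {n0, n1, n3, n4, n5}
n0 ∈ Sat(EG (¬crit ∨ (crit ∧ busy))) = {n0, n1, n3, n4, n5}, so the formula holds at n0.

Yes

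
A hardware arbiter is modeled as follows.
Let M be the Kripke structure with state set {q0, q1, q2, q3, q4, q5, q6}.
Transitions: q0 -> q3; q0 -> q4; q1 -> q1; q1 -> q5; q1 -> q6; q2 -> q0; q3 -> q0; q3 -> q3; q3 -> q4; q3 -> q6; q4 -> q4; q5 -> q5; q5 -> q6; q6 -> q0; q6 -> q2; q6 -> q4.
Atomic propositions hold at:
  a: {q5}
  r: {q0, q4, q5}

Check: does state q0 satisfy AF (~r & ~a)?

No

Sat(~r) = {q1, q2, q3, q6}
Sat(~a) = {q0, q1, q2, q3, q4, q6}
Sat(~r & ~a) = {q1, q2, q3, q6}
AF (~r & ~a): least fixpoint, start Z0 = {q1, q2, q3, q6}, add states with every successor in Z. Already a fixed point.
Sat(AF (~r & ~a)) = {q1, q2, q3, q6}
q0 ∉ Sat(AF (~r & ~a)) = {q1, q2, q3, q6}, so the formula does not hold at q0.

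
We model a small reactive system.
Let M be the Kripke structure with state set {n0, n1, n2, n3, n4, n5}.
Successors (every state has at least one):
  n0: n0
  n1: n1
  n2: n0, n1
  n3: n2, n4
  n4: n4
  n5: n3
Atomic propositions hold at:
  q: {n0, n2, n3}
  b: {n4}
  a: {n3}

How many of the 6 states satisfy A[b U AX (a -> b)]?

5

Sat(a -> b) = {n0, n1, n2, n4, n5}
Sat(AX (a -> b)) = {s : every successor in {n0, n1, n2, n4, n5}} = {n0, n1, n2, n3, n4}
A[b U AX (a -> b)]: least fixpoint, start Z0 = Sat(AX (a -> b)) = {n0, n1, n2, n3, n4}, add states in Sat(b) with every successor in Z. Already a fixed point.
Sat(A[b U AX (a -> b)]) = {n0, n1, n2, n3, n4}
|Sat(A[b U AX (a -> b)])| = |{n0, n1, n2, n3, n4}| = 5.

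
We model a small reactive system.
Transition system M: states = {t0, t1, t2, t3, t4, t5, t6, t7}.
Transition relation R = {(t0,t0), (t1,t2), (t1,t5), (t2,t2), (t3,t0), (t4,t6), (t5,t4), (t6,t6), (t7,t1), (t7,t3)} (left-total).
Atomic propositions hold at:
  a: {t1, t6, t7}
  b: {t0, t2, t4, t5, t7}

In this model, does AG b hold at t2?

Yes

AG b: greatest fixpoint, start Z0 = {t0, t2, t4, t5, t7}, keep only states in Sat with every successor in Z. Z1 = {t0, t2, t5}; Z2 = {t0, t2}; fixed.
Sat(AG b) = {t0, t2}
t2 ∈ Sat(AG b) = {t0, t2}, so the formula holds at t2.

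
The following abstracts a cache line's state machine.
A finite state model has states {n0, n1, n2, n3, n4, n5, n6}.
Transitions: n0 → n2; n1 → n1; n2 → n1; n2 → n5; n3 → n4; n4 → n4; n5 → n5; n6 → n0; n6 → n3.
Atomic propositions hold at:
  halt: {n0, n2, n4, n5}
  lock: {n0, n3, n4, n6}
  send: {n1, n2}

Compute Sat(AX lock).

Sat(AX lock) = {s : every successor in {n0, n3, n4, n6}} = {n3, n4, n6}

{n3, n4, n6}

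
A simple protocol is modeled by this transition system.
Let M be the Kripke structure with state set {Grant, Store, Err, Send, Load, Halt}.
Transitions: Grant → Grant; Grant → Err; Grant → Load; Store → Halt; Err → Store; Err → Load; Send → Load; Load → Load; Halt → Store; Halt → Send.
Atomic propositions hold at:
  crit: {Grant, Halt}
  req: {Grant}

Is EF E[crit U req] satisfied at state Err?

E[crit U req]: least fixpoint, start Z0 = Sat(req) = {Grant}, add states in Sat(crit) with some successor in Z. Already a fixed point.
Sat(E[crit U req]) = {Grant}
EF E[crit U req]: least fixpoint, start Z0 = {Grant}, add states with some successor in Z. Already a fixed point.
Sat(EF E[crit U req]) = {Grant}
Err ∉ Sat(EF E[crit U req]) = {Grant}, so the formula does not hold at Err.

No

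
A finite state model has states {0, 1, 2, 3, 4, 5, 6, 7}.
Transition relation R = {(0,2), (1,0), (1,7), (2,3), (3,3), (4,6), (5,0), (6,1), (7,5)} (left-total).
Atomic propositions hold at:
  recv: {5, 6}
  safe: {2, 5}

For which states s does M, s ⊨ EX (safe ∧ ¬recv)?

{0}

Sat(¬recv) = {0, 1, 2, 3, 4, 7}
Sat(safe ∧ ¬recv) = {2}
Sat(EX (safe ∧ ¬recv)) = {s : some successor in {2}} = {0}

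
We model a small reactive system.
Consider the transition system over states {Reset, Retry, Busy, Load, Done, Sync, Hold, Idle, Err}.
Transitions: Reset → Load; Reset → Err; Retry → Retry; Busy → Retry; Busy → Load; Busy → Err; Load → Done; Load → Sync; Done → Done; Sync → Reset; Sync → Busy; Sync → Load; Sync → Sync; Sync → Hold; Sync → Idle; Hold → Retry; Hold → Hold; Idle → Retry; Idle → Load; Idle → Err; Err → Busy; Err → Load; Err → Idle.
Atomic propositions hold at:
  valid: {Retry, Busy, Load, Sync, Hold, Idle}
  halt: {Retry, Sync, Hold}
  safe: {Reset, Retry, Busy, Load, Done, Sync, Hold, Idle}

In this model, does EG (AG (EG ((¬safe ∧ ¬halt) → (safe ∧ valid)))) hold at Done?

Sat(¬safe) = {Err}
Sat(¬halt) = {Reset, Busy, Load, Done, Idle, Err}
Sat(¬safe ∧ ¬halt) = {Err}
Sat(safe ∧ valid) = {Retry, Busy, Load, Sync, Hold, Idle}
Sat((¬safe ∧ ¬halt) → (safe ∧ valid)) = {Reset, Retry, Busy, Load, Done, Sync, Hold, Idle}
EG ((¬safe ∧ ¬halt) → (safe ∧ valid)): greatest fixpoint, start Z0 = {Reset, Retry, Busy, Load, Done, Sync, Hold, Idle}, keep only states in Sat with some successor in Z. Already a fixed point.
Sat(EG ((¬safe ∧ ¬halt) → (safe ∧ valid))) = {Reset, Retry, Busy, Load, Done, Sync, Hold, Idle}
AG (EG ((¬safe ∧ ¬halt) → (safe ∧ valid))): greatest fixpoint, start Z0 = {Reset, Retry, Busy, Load, Done, Sync, Hold, Idle}, keep only states in Sat with every successor in Z. Z1 = {Retry, Load, Done, Sync, Hold}; Z2 = {Retry, Load, Done, Hold}; Z3 = {Retry, Done, Hold}; fixed.
Sat(AG (EG ((¬safe ∧ ¬halt) → (safe ∧ valid)))) = {Retry, Done, Hold}
EG (AG (EG ((¬safe ∧ ¬halt) → (safe ∧ valid)))): greatest fixpoint, start Z0 = {Retry, Done, Hold}, keep only states in Sat with some successor in Z. Already a fixed point.
Sat(EG (AG (EG ((¬safe ∧ ¬halt) → (safe ∧ valid))))) = {Retry, Done, Hold}
Done ∈ Sat(EG (AG (EG ((¬safe ∧ ¬halt) → (safe ∧ valid))))) = {Retry, Done, Hold}, so the formula holds at Done.

Yes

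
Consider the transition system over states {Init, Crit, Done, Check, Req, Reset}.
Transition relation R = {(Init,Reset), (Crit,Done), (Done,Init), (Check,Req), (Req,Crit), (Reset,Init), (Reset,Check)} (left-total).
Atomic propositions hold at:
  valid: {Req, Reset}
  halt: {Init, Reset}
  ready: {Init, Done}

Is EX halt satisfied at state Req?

No

Sat(EX halt) = {s : some successor in {Init, Reset}} = {Init, Done, Reset}
Req ∉ Sat(EX halt) = {Init, Done, Reset}, so the formula does not hold at Req.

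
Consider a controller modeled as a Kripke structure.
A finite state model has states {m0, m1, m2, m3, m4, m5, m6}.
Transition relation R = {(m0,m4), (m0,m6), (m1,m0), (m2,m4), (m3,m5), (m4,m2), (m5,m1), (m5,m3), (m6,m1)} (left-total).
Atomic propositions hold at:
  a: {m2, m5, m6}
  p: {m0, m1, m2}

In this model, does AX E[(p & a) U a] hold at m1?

Sat(p & a) = {m2}
E[(p & a) U a]: least fixpoint, start Z0 = Sat(a) = {m2, m5, m6}, add states in Sat(p & a) with some successor in Z. Already a fixed point.
Sat(E[(p & a) U a]) = {m2, m5, m6}
Sat(AX E[(p & a) U a]) = {s : every successor in {m2, m5, m6}} = {m3, m4}
m1 ∉ Sat(AX E[(p & a) U a]) = {m3, m4}, so the formula does not hold at m1.

No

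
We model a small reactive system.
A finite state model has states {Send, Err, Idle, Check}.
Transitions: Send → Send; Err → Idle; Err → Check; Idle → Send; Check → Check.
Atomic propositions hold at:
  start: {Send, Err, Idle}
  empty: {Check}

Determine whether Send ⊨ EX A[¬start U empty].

No

Sat(¬start) = {Check}
A[¬start U empty]: least fixpoint, start Z0 = Sat(empty) = {Check}, add states in Sat(¬start) with every successor in Z. Already a fixed point.
Sat(A[¬start U empty]) = {Check}
Sat(EX A[¬start U empty]) = {s : some successor in {Check}} = {Err, Check}
Send ∉ Sat(EX A[¬start U empty]) = {Err, Check}, so the formula does not hold at Send.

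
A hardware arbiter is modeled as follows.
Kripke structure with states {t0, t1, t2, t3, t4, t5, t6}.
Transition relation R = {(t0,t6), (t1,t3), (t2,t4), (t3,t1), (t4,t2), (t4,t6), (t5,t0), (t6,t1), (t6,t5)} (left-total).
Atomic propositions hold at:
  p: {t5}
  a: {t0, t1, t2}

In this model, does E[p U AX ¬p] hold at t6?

No

Sat(¬p) = {t0, t1, t2, t3, t4, t6}
Sat(AX ¬p) = {s : every successor in {t0, t1, t2, t3, t4, t6}} = {t0, t1, t2, t3, t4, t5}
E[p U AX ¬p]: least fixpoint, start Z0 = Sat(AX ¬p) = {t0, t1, t2, t3, t4, t5}, add states in Sat(p) with some successor in Z. Already a fixed point.
Sat(E[p U AX ¬p]) = {t0, t1, t2, t3, t4, t5}
t6 ∉ Sat(E[p U AX ¬p]) = {t0, t1, t2, t3, t4, t5}, so the formula does not hold at t6.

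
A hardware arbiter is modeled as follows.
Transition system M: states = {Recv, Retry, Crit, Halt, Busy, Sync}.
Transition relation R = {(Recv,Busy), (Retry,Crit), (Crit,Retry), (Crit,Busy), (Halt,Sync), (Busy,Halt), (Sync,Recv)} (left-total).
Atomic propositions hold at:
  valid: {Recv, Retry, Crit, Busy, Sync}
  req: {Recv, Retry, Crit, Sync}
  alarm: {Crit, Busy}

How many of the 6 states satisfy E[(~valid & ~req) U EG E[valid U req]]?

Sat(~valid) = {Halt}
Sat(~req) = {Halt, Busy}
Sat(~valid & ~req) = {Halt}
E[valid U req]: least fixpoint, start Z0 = Sat(req) = {Recv, Retry, Crit, Sync}, add states in Sat(valid) with some successor in Z. Already a fixed point.
Sat(E[valid U req]) = {Recv, Retry, Crit, Sync}
EG E[valid U req]: greatest fixpoint, start Z0 = {Recv, Retry, Crit, Sync}, keep only states in Sat with some successor in Z. Z1 = {Retry, Crit, Sync}; Z2 = {Retry, Crit}; fixed.
Sat(EG E[valid U req]) = {Retry, Crit}
E[(~valid & ~req) U EG E[valid U req]]: least fixpoint, start Z0 = Sat(EG E[valid U req]) = {Retry, Crit}, add states in Sat(~valid & ~req) with some successor in Z. Already a fixed point.
Sat(E[(~valid & ~req) U EG E[valid U req]]) = {Retry, Crit}
|Sat(E[(~valid & ~req) U EG E[valid U req]])| = |{Retry, Crit}| = 2.

2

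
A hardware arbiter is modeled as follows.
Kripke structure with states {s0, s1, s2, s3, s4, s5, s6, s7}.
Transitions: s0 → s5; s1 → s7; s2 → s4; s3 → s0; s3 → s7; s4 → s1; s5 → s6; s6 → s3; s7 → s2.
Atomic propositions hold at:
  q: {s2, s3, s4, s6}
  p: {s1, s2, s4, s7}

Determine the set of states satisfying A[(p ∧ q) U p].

{s1, s2, s4, s7}

Sat(p ∧ q) = {s2, s4}
A[(p ∧ q) U p]: least fixpoint, start Z0 = Sat(p) = {s1, s2, s4, s7}, add states in Sat(p ∧ q) with every successor in Z. Already a fixed point.
Sat(A[(p ∧ q) U p]) = {s1, s2, s4, s7}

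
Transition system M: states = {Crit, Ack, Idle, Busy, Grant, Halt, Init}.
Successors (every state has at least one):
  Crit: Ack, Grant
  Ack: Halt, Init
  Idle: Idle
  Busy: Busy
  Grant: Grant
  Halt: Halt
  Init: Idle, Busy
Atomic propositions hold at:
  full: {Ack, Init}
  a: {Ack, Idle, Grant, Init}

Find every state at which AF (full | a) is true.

{Crit, Ack, Idle, Grant, Init}

Sat(full | a) = {Ack, Idle, Grant, Init}
AF (full | a): least fixpoint, start Z0 = {Ack, Idle, Grant, Init}, add states with every successor in Z. Z1 = {Crit, Ack, Idle, Grant, Init}; fixed.
Sat(AF (full | a)) = {Crit, Ack, Idle, Grant, Init}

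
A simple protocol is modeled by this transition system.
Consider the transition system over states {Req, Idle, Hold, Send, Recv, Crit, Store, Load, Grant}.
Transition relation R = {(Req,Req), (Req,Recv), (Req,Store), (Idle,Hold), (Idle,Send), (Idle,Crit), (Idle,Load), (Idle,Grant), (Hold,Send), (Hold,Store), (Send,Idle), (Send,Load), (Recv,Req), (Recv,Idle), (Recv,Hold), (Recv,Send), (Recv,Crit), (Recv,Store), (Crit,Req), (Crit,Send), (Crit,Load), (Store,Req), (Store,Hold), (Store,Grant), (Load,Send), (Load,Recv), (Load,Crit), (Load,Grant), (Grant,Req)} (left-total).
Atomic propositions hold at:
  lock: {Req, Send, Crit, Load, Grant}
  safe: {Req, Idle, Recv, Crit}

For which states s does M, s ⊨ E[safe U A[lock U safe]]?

A[lock U safe]: least fixpoint, start Z0 = Sat(safe) = {Req, Idle, Recv, Crit}, add states in Sat(lock) with every successor in Z. Z1 = {Req, Idle, Recv, Crit, Grant}; fixed.
Sat(A[lock U safe]) = {Req, Idle, Recv, Crit, Grant}
E[safe U A[lock U safe]]: least fixpoint, start Z0 = Sat(A[lock U safe]) = {Req, Idle, Recv, Crit, Grant}, add states in Sat(safe) with some successor in Z. Already a fixed point.
Sat(E[safe U A[lock U safe]]) = {Req, Idle, Recv, Crit, Grant}

{Req, Idle, Recv, Crit, Grant}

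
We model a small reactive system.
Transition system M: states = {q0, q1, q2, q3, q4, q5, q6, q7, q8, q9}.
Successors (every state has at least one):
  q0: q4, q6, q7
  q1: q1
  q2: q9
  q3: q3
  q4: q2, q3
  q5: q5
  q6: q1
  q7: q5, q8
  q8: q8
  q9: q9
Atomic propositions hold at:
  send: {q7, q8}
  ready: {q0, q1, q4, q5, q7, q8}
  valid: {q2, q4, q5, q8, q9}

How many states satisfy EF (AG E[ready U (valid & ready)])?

4

Sat(valid & ready) = {q4, q5, q8}
E[ready U (valid & ready)]: least fixpoint, start Z0 = Sat((valid & ready)) = {q4, q5, q8}, add states in Sat(ready) with some successor in Z. Z1 = {q0, q4, q5, q7, q8}; fixed.
Sat(E[ready U (valid & ready)]) = {q0, q4, q5, q7, q8}
AG E[ready U (valid & ready)]: greatest fixpoint, start Z0 = {q0, q4, q5, q7, q8}, keep only states in Sat with every successor in Z. Z1 = {q5, q7, q8}; fixed.
Sat(AG E[ready U (valid & ready)]) = {q5, q7, q8}
EF (AG E[ready U (valid & ready)]): least fixpoint, start Z0 = {q5, q7, q8}, add states with some successor in Z. Z1 = {q0, q5, q7, q8}; fixed.
Sat(EF (AG E[ready U (valid & ready)])) = {q0, q5, q7, q8}
|Sat(EF (AG E[ready U (valid & ready)]))| = |{q0, q5, q7, q8}| = 4.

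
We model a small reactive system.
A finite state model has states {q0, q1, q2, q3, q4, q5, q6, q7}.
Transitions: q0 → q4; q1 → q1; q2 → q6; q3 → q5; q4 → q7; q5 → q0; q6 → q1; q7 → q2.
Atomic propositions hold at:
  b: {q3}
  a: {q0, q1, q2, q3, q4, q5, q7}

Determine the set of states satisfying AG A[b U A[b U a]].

{q1}

A[b U a]: least fixpoint, start Z0 = Sat(a) = {q0, q1, q2, q3, q4, q5, q7}, add states in Sat(b) with every successor in Z. Already a fixed point.
Sat(A[b U a]) = {q0, q1, q2, q3, q4, q5, q7}
A[b U A[b U a]]: least fixpoint, start Z0 = Sat(A[b U a]) = {q0, q1, q2, q3, q4, q5, q7}, add states in Sat(b) with every successor in Z. Already a fixed point.
Sat(A[b U A[b U a]]) = {q0, q1, q2, q3, q4, q5, q7}
AG A[b U A[b U a]]: greatest fixpoint, start Z0 = {q0, q1, q2, q3, q4, q5, q7}, keep only states in Sat with every successor in Z. Z1 = {q0, q1, q3, q4, q5, q7}; Z2 = {q0, q1, q3, q4, q5}; Z3 = {q0, q1, q3, q5}; Z4 = {q1, q3, q5}; Z5 = {q1, q3}; Z6 = {q1}; fixed.
Sat(AG A[b U A[b U a]]) = {q1}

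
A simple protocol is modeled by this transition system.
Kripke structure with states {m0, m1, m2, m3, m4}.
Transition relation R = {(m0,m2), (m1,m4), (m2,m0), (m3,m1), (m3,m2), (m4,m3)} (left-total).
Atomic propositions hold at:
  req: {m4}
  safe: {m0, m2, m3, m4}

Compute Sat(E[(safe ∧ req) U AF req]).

{m1, m4}

Sat(safe ∧ req) = {m4}
AF req: least fixpoint, start Z0 = {m4}, add states with every successor in Z. Z1 = {m1, m4}; fixed.
Sat(AF req) = {m1, m4}
E[(safe ∧ req) U AF req]: least fixpoint, start Z0 = Sat(AF req) = {m1, m4}, add states in Sat(safe ∧ req) with some successor in Z. Already a fixed point.
Sat(E[(safe ∧ req) U AF req]) = {m1, m4}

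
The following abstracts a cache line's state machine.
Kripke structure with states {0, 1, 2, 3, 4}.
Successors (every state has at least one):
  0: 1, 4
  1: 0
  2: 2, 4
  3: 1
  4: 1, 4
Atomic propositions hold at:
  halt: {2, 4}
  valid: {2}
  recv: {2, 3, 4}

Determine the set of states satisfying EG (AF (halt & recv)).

{2, 4}

Sat(halt & recv) = {2, 4}
AF (halt & recv): least fixpoint, start Z0 = {2, 4}, add states with every successor in Z. Already a fixed point.
Sat(AF (halt & recv)) = {2, 4}
EG (AF (halt & recv)): greatest fixpoint, start Z0 = {2, 4}, keep only states in Sat with some successor in Z. Already a fixed point.
Sat(EG (AF (halt & recv))) = {2, 4}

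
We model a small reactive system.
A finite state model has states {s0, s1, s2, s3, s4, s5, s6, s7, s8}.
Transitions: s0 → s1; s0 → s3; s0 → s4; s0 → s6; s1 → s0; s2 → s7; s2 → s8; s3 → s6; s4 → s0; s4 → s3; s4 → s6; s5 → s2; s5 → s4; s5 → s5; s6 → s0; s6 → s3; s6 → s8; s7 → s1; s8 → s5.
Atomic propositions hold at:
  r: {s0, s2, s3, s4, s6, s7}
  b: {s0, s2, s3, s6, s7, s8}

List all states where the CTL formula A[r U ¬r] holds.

{s1, s2, s5, s7, s8}

Sat(¬r) = {s1, s5, s8}
A[r U ¬r]: least fixpoint, start Z0 = Sat(¬r) = {s1, s5, s8}, add states in Sat(r) with every successor in Z. Z1 = {s1, s5, s7, s8}; Z2 = {s1, s2, s5, s7, s8}; fixed.
Sat(A[r U ¬r]) = {s1, s2, s5, s7, s8}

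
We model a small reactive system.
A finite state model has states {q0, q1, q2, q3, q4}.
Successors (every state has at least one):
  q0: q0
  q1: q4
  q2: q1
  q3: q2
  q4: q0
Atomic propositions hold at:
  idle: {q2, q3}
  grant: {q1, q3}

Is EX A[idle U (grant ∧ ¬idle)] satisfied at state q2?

Yes

Sat(¬idle) = {q0, q1, q4}
Sat(grant ∧ ¬idle) = {q1}
A[idle U (grant ∧ ¬idle)]: least fixpoint, start Z0 = Sat((grant ∧ ¬idle)) = {q1}, add states in Sat(idle) with every successor in Z. Z1 = {q1, q2}; Z2 = {q1, q2, q3}; fixed.
Sat(A[idle U (grant ∧ ¬idle)]) = {q1, q2, q3}
Sat(EX A[idle U (grant ∧ ¬idle)]) = {s : some successor in {q1, q2, q3}} = {q2, q3}
q2 ∈ Sat(EX A[idle U (grant ∧ ¬idle)]) = {q2, q3}, so the formula holds at q2.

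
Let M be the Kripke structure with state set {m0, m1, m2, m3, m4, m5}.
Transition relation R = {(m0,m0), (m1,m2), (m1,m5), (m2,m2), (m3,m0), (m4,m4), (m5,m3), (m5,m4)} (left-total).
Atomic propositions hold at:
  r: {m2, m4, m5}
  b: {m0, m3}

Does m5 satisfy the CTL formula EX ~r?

Sat(~r) = {m0, m1, m3}
Sat(EX ~r) = {s : some successor in {m0, m1, m3}} = {m0, m3, m5}
m5 ∈ Sat(EX ~r) = {m0, m3, m5}, so the formula holds at m5.

Yes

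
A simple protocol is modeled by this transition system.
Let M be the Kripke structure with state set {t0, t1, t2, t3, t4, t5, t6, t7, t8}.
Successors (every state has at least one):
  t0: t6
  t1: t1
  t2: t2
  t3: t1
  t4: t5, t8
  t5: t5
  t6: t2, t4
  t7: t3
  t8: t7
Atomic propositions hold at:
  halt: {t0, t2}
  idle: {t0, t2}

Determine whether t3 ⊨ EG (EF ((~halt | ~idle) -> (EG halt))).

Sat(~halt) = {t1, t3, t4, t5, t6, t7, t8}
Sat(~idle) = {t1, t3, t4, t5, t6, t7, t8}
Sat(~halt | ~idle) = {t1, t3, t4, t5, t6, t7, t8}
EG halt: greatest fixpoint, start Z0 = {t0, t2}, keep only states in Sat with some successor in Z. Z1 = {t2}; fixed.
Sat(EG halt) = {t2}
Sat((~halt | ~idle) -> (EG halt)) = {t0, t2}
EF ((~halt | ~idle) -> (EG halt)): least fixpoint, start Z0 = {t0, t2}, add states with some successor in Z. Z1 = {t0, t2, t6}; fixed.
Sat(EF ((~halt | ~idle) -> (EG halt))) = {t0, t2, t6}
EG (EF ((~halt | ~idle) -> (EG halt))): greatest fixpoint, start Z0 = {t0, t2, t6}, keep only states in Sat with some successor in Z. Already a fixed point.
Sat(EG (EF ((~halt | ~idle) -> (EG halt)))) = {t0, t2, t6}
t3 ∉ Sat(EG (EF ((~halt | ~idle) -> (EG halt)))) = {t0, t2, t6}, so the formula does not hold at t3.

No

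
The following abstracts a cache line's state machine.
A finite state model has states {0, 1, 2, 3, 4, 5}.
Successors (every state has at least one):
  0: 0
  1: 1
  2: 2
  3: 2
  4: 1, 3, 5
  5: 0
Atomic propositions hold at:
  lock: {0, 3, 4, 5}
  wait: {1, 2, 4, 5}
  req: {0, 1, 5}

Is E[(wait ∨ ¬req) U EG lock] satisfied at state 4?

Yes

Sat(¬req) = {2, 3, 4}
Sat(wait ∨ ¬req) = {1, 2, 3, 4, 5}
EG lock: greatest fixpoint, start Z0 = {0, 3, 4, 5}, keep only states in Sat with some successor in Z. Z1 = {0, 4, 5}; fixed.
Sat(EG lock) = {0, 4, 5}
E[(wait ∨ ¬req) U EG lock]: least fixpoint, start Z0 = Sat(EG lock) = {0, 4, 5}, add states in Sat(wait ∨ ¬req) with some successor in Z. Already a fixed point.
Sat(E[(wait ∨ ¬req) U EG lock]) = {0, 4, 5}
4 ∈ Sat(E[(wait ∨ ¬req) U EG lock]) = {0, 4, 5}, so the formula holds at 4.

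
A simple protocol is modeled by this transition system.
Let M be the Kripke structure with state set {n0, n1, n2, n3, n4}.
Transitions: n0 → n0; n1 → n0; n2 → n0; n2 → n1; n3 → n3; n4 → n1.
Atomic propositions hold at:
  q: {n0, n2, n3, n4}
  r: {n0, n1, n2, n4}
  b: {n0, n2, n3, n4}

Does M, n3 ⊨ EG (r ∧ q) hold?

No

Sat(r ∧ q) = {n0, n2, n4}
EG (r ∧ q): greatest fixpoint, start Z0 = {n0, n2, n4}, keep only states in Sat with some successor in Z. Z1 = {n0, n2}; fixed.
Sat(EG (r ∧ q)) = {n0, n2}
n3 ∉ Sat(EG (r ∧ q)) = {n0, n2}, so the formula does not hold at n3.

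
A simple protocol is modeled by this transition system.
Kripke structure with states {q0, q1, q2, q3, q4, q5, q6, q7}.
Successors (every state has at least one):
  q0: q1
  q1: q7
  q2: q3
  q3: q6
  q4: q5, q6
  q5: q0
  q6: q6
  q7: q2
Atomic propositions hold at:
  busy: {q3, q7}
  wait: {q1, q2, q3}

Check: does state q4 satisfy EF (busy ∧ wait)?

Yes

Sat(busy ∧ wait) = {q3}
EF (busy ∧ wait): least fixpoint, start Z0 = {q3}, add states with some successor in Z. Z1 = {q2, q3}; Z2 = {q2, q3, q7}; Z3 = {q1, q2, q3, q7}; Z4 = {q0, q1, q2, q3, q7}; Z5 = {q0, q1, q2, q3, q5, q7}; Z6 = {q0, q1, q2, q3, q4, q5, q7}; fixed.
Sat(EF (busy ∧ wait)) = {q0, q1, q2, q3, q4, q5, q7}
q4 ∈ Sat(EF (busy ∧ wait)) = {q0, q1, q2, q3, q4, q5, q7}, so the formula holds at q4.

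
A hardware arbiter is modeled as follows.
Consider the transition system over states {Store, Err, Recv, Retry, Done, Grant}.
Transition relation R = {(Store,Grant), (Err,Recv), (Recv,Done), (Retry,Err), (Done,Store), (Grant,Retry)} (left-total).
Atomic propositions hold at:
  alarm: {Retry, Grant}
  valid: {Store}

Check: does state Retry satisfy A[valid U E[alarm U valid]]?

E[alarm U valid]: least fixpoint, start Z0 = Sat(valid) = {Store}, add states in Sat(alarm) with some successor in Z. Already a fixed point.
Sat(E[alarm U valid]) = {Store}
A[valid U E[alarm U valid]]: least fixpoint, start Z0 = Sat(E[alarm U valid]) = {Store}, add states in Sat(valid) with every successor in Z. Already a fixed point.
Sat(A[valid U E[alarm U valid]]) = {Store}
Retry ∉ Sat(A[valid U E[alarm U valid]]) = {Store}, so the formula does not hold at Retry.

No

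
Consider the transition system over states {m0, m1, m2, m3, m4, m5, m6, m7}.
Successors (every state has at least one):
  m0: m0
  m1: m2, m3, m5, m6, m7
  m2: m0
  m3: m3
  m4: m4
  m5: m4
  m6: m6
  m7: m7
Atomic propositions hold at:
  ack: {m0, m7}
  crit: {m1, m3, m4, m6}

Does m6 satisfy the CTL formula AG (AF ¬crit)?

Sat(¬crit) = {m0, m2, m5, m7}
AF ¬crit: least fixpoint, start Z0 = {m0, m2, m5, m7}, add states with every successor in Z. Already a fixed point.
Sat(AF ¬crit) = {m0, m2, m5, m7}
AG (AF ¬crit): greatest fixpoint, start Z0 = {m0, m2, m5, m7}, keep only states in Sat with every successor in Z. Z1 = {m0, m2, m7}; fixed.
Sat(AG (AF ¬crit)) = {m0, m2, m7}
m6 ∉ Sat(AG (AF ¬crit)) = {m0, m2, m7}, so the formula does not hold at m6.

No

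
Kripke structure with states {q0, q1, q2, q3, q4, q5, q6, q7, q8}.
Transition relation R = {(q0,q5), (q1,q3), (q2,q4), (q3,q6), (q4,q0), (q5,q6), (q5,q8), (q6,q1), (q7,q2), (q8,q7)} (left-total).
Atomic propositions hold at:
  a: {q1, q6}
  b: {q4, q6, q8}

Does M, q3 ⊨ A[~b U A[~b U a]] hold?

Yes

Sat(~b) = {q0, q1, q2, q3, q5, q7}
A[~b U a]: least fixpoint, start Z0 = Sat(a) = {q1, q6}, add states in Sat(~b) with every successor in Z. Z1 = {q1, q3, q6}; fixed.
Sat(A[~b U a]) = {q1, q3, q6}
A[~b U A[~b U a]]: least fixpoint, start Z0 = Sat(A[~b U a]) = {q1, q3, q6}, add states in Sat(~b) with every successor in Z. Already a fixed point.
Sat(A[~b U A[~b U a]]) = {q1, q3, q6}
q3 ∈ Sat(A[~b U A[~b U a]]) = {q1, q3, q6}, so the formula holds at q3.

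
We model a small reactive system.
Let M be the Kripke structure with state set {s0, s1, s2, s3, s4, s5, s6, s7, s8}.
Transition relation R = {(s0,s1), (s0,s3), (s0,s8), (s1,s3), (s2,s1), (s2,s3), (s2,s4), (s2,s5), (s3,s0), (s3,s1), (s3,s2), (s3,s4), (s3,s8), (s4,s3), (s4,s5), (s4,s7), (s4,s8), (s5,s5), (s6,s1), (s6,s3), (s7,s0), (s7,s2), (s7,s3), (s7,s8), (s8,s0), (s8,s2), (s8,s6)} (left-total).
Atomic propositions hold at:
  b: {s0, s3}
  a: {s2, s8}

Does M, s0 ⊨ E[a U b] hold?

Yes

E[a U b]: least fixpoint, start Z0 = Sat(b) = {s0, s3}, add states in Sat(a) with some successor in Z. Z1 = {s0, s2, s3, s8}; fixed.
Sat(E[a U b]) = {s0, s2, s3, s8}
s0 ∈ Sat(E[a U b]) = {s0, s2, s3, s8}, so the formula holds at s0.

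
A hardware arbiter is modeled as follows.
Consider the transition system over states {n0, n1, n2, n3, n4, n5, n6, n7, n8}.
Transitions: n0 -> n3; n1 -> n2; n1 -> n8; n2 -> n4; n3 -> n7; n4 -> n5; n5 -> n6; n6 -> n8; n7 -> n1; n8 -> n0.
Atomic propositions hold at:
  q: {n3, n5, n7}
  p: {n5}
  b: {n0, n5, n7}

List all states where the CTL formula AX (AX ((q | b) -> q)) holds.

{n0, n2, n3, n4, n5, n7, n8}

Sat(q | b) = {n0, n3, n5, n7}
Sat((q | b) -> q) = {n1, n2, n3, n4, n5, n6, n7, n8}
Sat(AX ((q | b) -> q)) = {s : every successor in {n1, n2, n3, n4, n5, n6, n7, n8}} = {n0, n1, n2, n3, n4, n5, n6, n7}
Sat(AX (AX ((q | b) -> q))) = {s : every successor in {n0, n1, n2, n3, n4, n5, n6, n7}} = {n0, n2, n3, n4, n5, n7, n8}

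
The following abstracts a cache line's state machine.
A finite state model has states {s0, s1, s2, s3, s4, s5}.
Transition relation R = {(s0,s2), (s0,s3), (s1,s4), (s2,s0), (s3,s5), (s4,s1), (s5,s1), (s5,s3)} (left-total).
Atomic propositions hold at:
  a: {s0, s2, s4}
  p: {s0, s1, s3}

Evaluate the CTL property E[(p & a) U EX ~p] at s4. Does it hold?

Sat(p & a) = {s0}
Sat(~p) = {s2, s4, s5}
Sat(EX ~p) = {s : some successor in {s2, s4, s5}} = {s0, s1, s3}
E[(p & a) U EX ~p]: least fixpoint, start Z0 = Sat(EX ~p) = {s0, s1, s3}, add states in Sat(p & a) with some successor in Z. Already a fixed point.
Sat(E[(p & a) U EX ~p]) = {s0, s1, s3}
s4 ∉ Sat(E[(p & a) U EX ~p]) = {s0, s1, s3}, so the formula does not hold at s4.

No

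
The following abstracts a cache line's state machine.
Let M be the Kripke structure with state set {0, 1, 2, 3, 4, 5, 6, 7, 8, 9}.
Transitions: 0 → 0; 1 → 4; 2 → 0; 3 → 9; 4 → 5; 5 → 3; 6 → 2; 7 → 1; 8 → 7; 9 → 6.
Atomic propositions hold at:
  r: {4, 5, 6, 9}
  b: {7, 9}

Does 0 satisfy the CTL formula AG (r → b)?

Sat(r → b) = {0, 1, 2, 3, 7, 8, 9}
AG (r → b): greatest fixpoint, start Z0 = {0, 1, 2, 3, 7, 8, 9}, keep only states in Sat with every successor in Z. Z1 = {0, 2, 3, 7, 8}; Z2 = {0, 2, 8}; Z3 = {0, 2}; fixed.
Sat(AG (r → b)) = {0, 2}
0 ∈ Sat(AG (r → b)) = {0, 2}, so the formula holds at 0.

Yes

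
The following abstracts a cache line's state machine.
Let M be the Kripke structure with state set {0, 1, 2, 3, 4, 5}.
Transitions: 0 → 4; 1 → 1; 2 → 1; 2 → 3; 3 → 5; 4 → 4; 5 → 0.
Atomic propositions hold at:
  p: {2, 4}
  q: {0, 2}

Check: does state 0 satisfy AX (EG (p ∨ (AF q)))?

AF q: least fixpoint, start Z0 = {0, 2}, add states with every successor in Z. Z1 = {0, 2, 5}; Z2 = {0, 2, 3, 5}; fixed.
Sat(AF q) = {0, 2, 3, 5}
Sat(p ∨ (AF q)) = {0, 2, 3, 4, 5}
EG (p ∨ (AF q)): greatest fixpoint, start Z0 = {0, 2, 3, 4, 5}, keep only states in Sat with some successor in Z. Already a fixed point.
Sat(EG (p ∨ (AF q))) = {0, 2, 3, 4, 5}
Sat(AX (EG (p ∨ (AF q)))) = {s : every successor in {0, 2, 3, 4, 5}} = {0, 3, 4, 5}
0 ∈ Sat(AX (EG (p ∨ (AF q)))) = {0, 3, 4, 5}, so the formula holds at 0.

Yes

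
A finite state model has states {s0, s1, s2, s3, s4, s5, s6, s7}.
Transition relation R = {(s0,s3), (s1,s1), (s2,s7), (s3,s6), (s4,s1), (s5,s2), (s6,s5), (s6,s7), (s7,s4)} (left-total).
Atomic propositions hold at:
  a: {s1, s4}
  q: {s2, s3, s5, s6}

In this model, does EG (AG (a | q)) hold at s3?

Sat(a | q) = {s1, s2, s3, s4, s5, s6}
AG (a | q): greatest fixpoint, start Z0 = {s1, s2, s3, s4, s5, s6}, keep only states in Sat with every successor in Z. Z1 = {s1, s3, s4, s5}; Z2 = {s1, s4}; fixed.
Sat(AG (a | q)) = {s1, s4}
EG (AG (a | q)): greatest fixpoint, start Z0 = {s1, s4}, keep only states in Sat with some successor in Z. Already a fixed point.
Sat(EG (AG (a | q))) = {s1, s4}
s3 ∉ Sat(EG (AG (a | q))) = {s1, s4}, so the formula does not hold at s3.

No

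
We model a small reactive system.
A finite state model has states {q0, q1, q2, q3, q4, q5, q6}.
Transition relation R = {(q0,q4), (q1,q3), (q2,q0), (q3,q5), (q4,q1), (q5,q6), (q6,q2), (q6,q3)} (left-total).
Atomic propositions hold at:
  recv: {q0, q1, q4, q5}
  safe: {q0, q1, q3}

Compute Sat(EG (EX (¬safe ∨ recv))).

Sat(¬safe) = {q2, q4, q5, q6}
Sat(¬safe ∨ recv) = {q0, q1, q2, q4, q5, q6}
Sat(EX (¬safe ∨ recv)) = {s : some successor in {q0, q1, q2, q4, q5, q6}} = {q0, q2, q3, q4, q5, q6}
EG (EX (¬safe ∨ recv)): greatest fixpoint, start Z0 = {q0, q2, q3, q4, q5, q6}, keep only states in Sat with some successor in Z. Z1 = {q0, q2, q3, q5, q6}; Z2 = {q2, q3, q5, q6}; Z3 = {q3, q5, q6}; fixed.
Sat(EG (EX (¬safe ∨ recv))) = {q3, q5, q6}

{q3, q5, q6}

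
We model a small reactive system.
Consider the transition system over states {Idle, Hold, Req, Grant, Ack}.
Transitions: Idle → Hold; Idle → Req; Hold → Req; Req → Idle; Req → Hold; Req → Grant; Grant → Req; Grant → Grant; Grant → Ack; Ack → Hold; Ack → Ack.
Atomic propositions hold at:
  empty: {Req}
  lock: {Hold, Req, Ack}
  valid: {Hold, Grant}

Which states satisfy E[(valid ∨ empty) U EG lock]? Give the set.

Sat(valid ∨ empty) = {Hold, Req, Grant}
EG lock: greatest fixpoint, start Z0 = {Hold, Req, Ack}, keep only states in Sat with some successor in Z. Already a fixed point.
Sat(EG lock) = {Hold, Req, Ack}
E[(valid ∨ empty) U EG lock]: least fixpoint, start Z0 = Sat(EG lock) = {Hold, Req, Ack}, add states in Sat(valid ∨ empty) with some successor in Z. Z1 = {Hold, Req, Grant, Ack}; fixed.
Sat(E[(valid ∨ empty) U EG lock]) = {Hold, Req, Grant, Ack}

{Hold, Req, Grant, Ack}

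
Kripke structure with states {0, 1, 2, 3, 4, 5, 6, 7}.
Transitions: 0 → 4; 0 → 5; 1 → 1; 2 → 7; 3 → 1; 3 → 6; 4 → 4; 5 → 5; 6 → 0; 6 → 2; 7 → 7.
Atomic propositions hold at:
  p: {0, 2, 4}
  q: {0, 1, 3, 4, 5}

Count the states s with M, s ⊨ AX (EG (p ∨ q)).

Sat(p ∨ q) = {0, 1, 2, 3, 4, 5}
EG (p ∨ q): greatest fixpoint, start Z0 = {0, 1, 2, 3, 4, 5}, keep only states in Sat with some successor in Z. Z1 = {0, 1, 3, 4, 5}; fixed.
Sat(EG (p ∨ q)) = {0, 1, 3, 4, 5}
Sat(AX (EG (p ∨ q))) = {s : every successor in {0, 1, 3, 4, 5}} = {0, 1, 4, 5}
|Sat(AX (EG (p ∨ q)))| = |{0, 1, 4, 5}| = 4.

4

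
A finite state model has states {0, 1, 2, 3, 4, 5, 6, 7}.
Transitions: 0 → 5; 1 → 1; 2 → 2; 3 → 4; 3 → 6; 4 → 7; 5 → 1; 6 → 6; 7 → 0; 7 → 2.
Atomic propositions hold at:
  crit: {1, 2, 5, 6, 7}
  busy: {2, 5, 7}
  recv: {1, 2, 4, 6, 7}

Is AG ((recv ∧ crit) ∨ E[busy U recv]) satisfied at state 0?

No

Sat(recv ∧ crit) = {1, 2, 6, 7}
E[busy U recv]: least fixpoint, start Z0 = Sat(recv) = {1, 2, 4, 6, 7}, add states in Sat(busy) with some successor in Z. Z1 = {1, 2, 4, 5, 6, 7}; fixed.
Sat(E[busy U recv]) = {1, 2, 4, 5, 6, 7}
Sat((recv ∧ crit) ∨ E[busy U recv]) = {1, 2, 4, 5, 6, 7}
AG ((recv ∧ crit) ∨ E[busy U recv]): greatest fixpoint, start Z0 = {1, 2, 4, 5, 6, 7}, keep only states in Sat with every successor in Z. Z1 = {1, 2, 4, 5, 6}; Z2 = {1, 2, 5, 6}; fixed.
Sat(AG ((recv ∧ crit) ∨ E[busy U recv])) = {1, 2, 5, 6}
0 ∉ Sat(AG ((recv ∧ crit) ∨ E[busy U recv])) = {1, 2, 5, 6}, so the formula does not hold at 0.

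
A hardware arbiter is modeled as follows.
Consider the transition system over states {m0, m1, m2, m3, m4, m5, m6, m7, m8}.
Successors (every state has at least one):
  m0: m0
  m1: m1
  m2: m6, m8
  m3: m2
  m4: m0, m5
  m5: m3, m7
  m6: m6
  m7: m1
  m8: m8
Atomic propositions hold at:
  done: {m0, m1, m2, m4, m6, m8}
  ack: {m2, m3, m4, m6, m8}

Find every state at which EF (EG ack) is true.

EG ack: greatest fixpoint, start Z0 = {m2, m3, m4, m6, m8}, keep only states in Sat with some successor in Z. Z1 = {m2, m3, m6, m8}; fixed.
Sat(EG ack) = {m2, m3, m6, m8}
EF (EG ack): least fixpoint, start Z0 = {m2, m3, m6, m8}, add states with some successor in Z. Z1 = {m2, m3, m5, m6, m8}; Z2 = {m2, m3, m4, m5, m6, m8}; fixed.
Sat(EF (EG ack)) = {m2, m3, m4, m5, m6, m8}

{m2, m3, m4, m5, m6, m8}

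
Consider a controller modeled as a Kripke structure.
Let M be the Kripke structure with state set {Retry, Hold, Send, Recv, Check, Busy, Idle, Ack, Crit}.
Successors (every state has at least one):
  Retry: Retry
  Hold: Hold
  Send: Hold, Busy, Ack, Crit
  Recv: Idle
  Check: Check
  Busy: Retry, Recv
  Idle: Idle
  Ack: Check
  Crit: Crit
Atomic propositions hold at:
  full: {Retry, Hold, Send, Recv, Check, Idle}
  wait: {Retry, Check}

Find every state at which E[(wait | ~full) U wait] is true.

{Retry, Check, Busy, Ack}

Sat(~full) = {Busy, Ack, Crit}
Sat(wait | ~full) = {Retry, Check, Busy, Ack, Crit}
E[(wait | ~full) U wait]: least fixpoint, start Z0 = Sat(wait) = {Retry, Check}, add states in Sat(wait | ~full) with some successor in Z. Z1 = {Retry, Check, Busy, Ack}; fixed.
Sat(E[(wait | ~full) U wait]) = {Retry, Check, Busy, Ack}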